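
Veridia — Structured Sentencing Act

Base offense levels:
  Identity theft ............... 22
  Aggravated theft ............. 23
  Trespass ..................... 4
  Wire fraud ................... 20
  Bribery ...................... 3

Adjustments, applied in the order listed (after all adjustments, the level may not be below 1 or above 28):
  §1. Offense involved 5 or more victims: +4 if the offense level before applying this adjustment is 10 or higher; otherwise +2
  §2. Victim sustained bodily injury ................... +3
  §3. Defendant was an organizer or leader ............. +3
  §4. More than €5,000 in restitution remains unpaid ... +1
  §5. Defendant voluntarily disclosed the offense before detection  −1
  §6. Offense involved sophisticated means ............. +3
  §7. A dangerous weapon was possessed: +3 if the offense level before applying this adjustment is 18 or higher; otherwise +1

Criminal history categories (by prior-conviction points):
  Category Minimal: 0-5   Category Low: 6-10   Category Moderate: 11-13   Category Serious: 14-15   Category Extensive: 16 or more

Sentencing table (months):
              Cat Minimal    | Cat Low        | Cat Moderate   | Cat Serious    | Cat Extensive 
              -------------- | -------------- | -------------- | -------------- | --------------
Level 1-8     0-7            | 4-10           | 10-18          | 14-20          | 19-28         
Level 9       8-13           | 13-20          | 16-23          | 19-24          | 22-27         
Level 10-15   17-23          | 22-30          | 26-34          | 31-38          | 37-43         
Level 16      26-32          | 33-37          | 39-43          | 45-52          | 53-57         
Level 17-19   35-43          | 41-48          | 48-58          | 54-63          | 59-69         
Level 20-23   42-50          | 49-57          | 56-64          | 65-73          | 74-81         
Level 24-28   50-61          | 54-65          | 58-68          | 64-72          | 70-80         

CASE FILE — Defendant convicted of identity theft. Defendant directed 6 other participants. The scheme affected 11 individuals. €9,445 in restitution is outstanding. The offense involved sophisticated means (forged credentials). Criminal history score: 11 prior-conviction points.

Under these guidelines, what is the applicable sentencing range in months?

58-68 months

Base offense level for identity theft: 22.
§1 applies (level before this adjustment is 22 ≥ 10, so +4): 22 + 4 = 26.
§3 applies: 26 + 3 = 29.
§4 applies: 29 + 1 = 30.
§6 applies: 30 + 3 = 33.
Level 33 exceeds the maximum of 28; capped at 28.
Final offense level: 28.
Criminal history: 11 prior points → Category Moderate (11-13).
Level 28 falls in the 24-28 band.
Grid: Level 24-28 × Category Moderate = 58-68 months.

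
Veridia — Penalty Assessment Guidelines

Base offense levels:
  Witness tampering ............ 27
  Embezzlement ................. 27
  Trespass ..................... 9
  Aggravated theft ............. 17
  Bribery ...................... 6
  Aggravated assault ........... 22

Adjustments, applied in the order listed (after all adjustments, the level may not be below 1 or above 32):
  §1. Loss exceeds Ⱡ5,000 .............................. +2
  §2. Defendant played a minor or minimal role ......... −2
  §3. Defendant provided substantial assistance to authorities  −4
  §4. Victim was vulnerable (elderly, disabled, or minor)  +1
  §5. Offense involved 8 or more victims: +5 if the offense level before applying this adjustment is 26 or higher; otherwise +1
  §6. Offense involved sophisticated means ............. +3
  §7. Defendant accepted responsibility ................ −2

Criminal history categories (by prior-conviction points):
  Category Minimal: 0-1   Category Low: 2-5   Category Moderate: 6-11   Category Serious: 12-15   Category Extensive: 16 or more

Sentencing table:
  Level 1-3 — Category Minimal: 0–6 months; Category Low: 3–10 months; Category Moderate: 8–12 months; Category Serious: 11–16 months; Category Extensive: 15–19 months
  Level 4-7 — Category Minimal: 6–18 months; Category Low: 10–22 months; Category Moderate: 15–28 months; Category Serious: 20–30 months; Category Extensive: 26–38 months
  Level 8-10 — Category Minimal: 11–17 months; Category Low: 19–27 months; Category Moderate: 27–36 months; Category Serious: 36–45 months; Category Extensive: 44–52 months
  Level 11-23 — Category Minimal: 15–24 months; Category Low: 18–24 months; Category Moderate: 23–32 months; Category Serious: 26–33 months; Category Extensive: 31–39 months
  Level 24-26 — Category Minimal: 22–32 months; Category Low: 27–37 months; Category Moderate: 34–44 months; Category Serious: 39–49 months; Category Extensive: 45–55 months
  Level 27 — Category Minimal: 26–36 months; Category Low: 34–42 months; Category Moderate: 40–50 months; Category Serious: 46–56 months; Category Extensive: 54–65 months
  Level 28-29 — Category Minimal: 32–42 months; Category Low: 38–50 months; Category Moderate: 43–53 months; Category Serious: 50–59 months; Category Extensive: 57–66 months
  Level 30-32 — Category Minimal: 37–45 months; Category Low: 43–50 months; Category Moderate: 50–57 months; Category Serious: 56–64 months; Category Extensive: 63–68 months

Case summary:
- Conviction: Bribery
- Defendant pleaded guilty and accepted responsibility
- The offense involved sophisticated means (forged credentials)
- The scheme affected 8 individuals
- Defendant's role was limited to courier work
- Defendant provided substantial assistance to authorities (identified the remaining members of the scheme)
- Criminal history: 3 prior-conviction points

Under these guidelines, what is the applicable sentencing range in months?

3-10 months

Base offense level for bribery: 6.
§1 does not apply.
§2 applies: 6 − 2 = 4.
§3 applies: 4 − 4 = 0.
§5 applies (level before this adjustment is 0 < 26, so +1): 0 + 1 = 1.
§6 applies: 1 + 3 = 4.
§7 applies: 4 − 2 = 2.
Final offense level: 2.
Criminal history: 3 prior points → Category Low (2-5).
Level 2 falls in the 1-3 band.
Grid: Level 1-3 × Category Low = 3-10 months.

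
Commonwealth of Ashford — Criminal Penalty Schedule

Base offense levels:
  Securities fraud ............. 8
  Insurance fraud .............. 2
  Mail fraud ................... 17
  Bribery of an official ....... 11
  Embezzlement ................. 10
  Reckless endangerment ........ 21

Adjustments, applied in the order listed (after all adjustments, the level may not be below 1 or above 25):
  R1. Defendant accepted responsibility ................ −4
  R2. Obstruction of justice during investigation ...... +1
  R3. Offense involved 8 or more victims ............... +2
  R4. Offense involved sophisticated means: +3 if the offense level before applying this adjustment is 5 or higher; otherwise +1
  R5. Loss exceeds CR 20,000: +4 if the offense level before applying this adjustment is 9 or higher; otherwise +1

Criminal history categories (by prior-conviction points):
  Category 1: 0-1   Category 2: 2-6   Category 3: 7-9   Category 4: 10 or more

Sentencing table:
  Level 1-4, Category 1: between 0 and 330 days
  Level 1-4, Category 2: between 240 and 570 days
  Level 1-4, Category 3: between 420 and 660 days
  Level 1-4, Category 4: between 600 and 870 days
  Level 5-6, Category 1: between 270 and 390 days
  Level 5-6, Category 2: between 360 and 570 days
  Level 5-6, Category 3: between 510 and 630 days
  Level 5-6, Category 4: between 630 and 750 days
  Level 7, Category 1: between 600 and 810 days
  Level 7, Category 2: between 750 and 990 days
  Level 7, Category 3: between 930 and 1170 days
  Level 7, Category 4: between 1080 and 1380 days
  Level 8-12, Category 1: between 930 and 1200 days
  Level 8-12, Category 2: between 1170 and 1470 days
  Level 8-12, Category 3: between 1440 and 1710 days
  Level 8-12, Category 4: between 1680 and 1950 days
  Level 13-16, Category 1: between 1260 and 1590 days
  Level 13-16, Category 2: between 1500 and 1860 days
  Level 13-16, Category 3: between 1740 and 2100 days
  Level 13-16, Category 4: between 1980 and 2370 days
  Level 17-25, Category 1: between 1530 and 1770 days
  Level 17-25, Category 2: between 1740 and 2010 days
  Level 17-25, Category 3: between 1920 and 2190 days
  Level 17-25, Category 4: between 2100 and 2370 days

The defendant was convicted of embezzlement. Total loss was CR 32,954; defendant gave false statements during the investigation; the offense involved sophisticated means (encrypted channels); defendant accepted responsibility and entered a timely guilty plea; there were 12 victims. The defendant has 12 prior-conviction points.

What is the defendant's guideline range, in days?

Base offense level for embezzlement: 10.
R1 applies: 10 − 4 = 6.
R2 applies: 6 + 1 = 7.
R3 applies: 7 + 2 = 9.
R4 applies (level before this adjustment is 9 ≥ 5, so +3): 9 + 3 = 12.
R5 applies (level before this adjustment is 12 ≥ 9, so +4): 12 + 4 = 16.
Final offense level: 16.
Criminal history: 12 prior points → Category 4 (10+).
Level 16 falls in the 13-16 band.
Grid: Level 13-16 × Category 4 = 1980-2370 days.

1980-2370 days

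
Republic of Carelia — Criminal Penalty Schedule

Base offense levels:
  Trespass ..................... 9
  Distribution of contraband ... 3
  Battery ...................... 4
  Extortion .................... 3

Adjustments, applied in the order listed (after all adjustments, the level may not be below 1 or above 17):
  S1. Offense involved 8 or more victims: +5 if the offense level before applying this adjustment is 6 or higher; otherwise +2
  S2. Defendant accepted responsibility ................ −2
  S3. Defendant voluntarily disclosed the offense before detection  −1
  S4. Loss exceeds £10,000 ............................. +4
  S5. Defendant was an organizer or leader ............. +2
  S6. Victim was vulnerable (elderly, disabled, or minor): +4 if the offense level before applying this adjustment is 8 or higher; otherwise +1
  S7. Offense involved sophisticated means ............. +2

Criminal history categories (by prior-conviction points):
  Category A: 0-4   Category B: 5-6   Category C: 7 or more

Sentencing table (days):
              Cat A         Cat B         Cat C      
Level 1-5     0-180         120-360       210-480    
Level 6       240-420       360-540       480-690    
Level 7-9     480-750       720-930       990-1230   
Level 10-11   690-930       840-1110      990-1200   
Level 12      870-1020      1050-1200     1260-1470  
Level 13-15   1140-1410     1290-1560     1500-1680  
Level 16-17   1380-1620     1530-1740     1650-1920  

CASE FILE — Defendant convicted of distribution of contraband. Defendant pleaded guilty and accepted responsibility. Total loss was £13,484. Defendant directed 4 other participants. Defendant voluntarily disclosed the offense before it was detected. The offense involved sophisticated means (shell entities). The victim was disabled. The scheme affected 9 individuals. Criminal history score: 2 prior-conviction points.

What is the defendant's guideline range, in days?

1140-1410 days

Base offense level for distribution of contraband: 3.
S1 applies (level before this adjustment is 3 < 6, so +2): 3 + 2 = 5.
S2 applies: 5 − 2 = 3.
S3 applies: 3 − 1 = 2.
S4 applies: 2 + 4 = 6.
S5 applies: 6 + 2 = 8.
S6 applies (level before this adjustment is 8 ≥ 8, so +4): 8 + 4 = 12.
S7 applies: 12 + 2 = 14.
Final offense level: 14.
Criminal history: 2 prior points → Category A (0-4).
Level 14 falls in the 13-15 band.
Grid: Level 13-15 × Category A = 1140-1410 days.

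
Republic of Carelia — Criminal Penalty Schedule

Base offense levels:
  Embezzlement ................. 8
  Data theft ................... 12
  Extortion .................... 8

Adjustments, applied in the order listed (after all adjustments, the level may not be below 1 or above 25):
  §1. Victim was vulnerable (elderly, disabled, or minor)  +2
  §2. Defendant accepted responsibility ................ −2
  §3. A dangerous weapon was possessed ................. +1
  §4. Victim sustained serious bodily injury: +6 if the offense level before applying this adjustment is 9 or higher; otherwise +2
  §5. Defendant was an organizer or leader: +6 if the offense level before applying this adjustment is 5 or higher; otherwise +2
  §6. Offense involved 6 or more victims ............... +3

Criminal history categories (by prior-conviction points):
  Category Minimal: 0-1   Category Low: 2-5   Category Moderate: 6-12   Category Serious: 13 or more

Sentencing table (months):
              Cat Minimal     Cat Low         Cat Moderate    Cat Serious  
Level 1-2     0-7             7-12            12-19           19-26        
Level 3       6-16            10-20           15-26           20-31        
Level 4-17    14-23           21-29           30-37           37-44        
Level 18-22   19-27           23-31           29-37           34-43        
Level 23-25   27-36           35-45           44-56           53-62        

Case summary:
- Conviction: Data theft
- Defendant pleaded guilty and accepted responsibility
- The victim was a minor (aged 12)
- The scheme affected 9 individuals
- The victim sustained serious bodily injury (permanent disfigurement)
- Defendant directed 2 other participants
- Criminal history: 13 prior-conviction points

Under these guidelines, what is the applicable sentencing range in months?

53-62 months

Base offense level for data theft: 12.
§1 applies: 12 + 2 = 14.
§2 applies: 14 − 2 = 12.
§4 applies (level before this adjustment is 12 ≥ 9, so +6): 12 + 6 = 18.
§5 applies (level before this adjustment is 18 ≥ 5, so +6): 18 + 6 = 24.
§6 applies: 24 + 3 = 27.
Level 27 exceeds the maximum of 25; capped at 25.
Final offense level: 25.
Criminal history: 13 prior points → Category Serious (13+).
Level 25 falls in the 23-25 band.
Grid: Level 23-25 × Category Serious = 53-62 months.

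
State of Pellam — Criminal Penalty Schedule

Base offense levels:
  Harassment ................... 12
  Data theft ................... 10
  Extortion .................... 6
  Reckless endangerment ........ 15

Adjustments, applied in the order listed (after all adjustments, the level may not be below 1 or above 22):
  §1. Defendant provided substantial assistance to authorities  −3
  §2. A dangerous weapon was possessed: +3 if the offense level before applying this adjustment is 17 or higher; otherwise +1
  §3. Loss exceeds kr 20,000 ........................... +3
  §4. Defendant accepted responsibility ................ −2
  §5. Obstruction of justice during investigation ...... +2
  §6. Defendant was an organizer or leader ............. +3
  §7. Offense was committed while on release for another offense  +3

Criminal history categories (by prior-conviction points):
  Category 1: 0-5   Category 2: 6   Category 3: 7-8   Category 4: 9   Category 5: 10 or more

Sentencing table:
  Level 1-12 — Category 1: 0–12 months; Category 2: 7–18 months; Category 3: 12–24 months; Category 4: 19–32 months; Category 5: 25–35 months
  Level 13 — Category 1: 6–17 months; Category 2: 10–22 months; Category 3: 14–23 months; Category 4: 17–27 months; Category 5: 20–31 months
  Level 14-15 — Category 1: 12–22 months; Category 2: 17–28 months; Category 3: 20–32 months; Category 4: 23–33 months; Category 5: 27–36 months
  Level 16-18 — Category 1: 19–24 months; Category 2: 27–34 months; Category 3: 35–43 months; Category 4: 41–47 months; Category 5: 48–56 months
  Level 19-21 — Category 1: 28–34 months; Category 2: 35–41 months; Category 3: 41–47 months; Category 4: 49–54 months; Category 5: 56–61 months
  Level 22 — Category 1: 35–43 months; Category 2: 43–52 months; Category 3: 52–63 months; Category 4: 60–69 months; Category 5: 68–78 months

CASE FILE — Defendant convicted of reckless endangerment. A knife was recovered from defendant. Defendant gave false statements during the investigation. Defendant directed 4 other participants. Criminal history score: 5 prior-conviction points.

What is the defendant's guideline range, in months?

Base offense level for reckless endangerment: 15.
§1 does not apply.
§2 applies (level before this adjustment is 15 < 17, so +1): 15 + 1 = 16.
§3 does not apply.
§4 does not apply.
§5 applies: 16 + 2 = 18.
§6 applies: 18 + 3 = 21.
§7 does not apply.
Final offense level: 21.
Criminal history: 5 prior points → Category 1 (0-5).
Level 21 falls in the 19-21 band.
Grid: Level 19-21 × Category 1 = 28-34 months.

28-34 months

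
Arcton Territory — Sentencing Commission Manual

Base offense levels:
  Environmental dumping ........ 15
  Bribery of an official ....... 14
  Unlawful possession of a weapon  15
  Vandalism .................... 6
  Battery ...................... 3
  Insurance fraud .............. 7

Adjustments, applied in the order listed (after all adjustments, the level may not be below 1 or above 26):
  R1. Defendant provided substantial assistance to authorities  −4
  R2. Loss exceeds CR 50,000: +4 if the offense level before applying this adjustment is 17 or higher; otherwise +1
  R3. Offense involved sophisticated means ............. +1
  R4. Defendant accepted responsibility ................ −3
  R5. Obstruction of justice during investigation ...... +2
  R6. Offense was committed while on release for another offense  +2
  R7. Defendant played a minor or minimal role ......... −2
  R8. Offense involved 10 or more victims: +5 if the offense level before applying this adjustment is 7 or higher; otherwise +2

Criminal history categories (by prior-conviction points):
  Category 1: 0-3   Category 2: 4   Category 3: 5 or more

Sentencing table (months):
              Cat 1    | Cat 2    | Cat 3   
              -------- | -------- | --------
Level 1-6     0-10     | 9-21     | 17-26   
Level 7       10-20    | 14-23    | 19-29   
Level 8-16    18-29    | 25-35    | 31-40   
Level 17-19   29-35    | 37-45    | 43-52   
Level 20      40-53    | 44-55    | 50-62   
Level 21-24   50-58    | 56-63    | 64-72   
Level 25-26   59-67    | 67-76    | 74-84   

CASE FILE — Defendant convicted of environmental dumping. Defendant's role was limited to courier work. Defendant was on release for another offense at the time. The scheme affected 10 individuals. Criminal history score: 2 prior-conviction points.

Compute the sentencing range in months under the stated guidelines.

40-53 months

Base offense level for environmental dumping: 15.
R1 does not apply.
R3 does not apply.
R5 does not apply.
R6 applies: 15 + 2 = 17.
R7 applies: 17 − 2 = 15.
R8 applies (level before this adjustment is 15 ≥ 7, so +5): 15 + 5 = 20.
Final offense level: 20.
Criminal history: 2 prior points → Category 1 (0-3).
Level 20 falls in the 20 band.
Grid: Level 20 × Category 1 = 40-53 months.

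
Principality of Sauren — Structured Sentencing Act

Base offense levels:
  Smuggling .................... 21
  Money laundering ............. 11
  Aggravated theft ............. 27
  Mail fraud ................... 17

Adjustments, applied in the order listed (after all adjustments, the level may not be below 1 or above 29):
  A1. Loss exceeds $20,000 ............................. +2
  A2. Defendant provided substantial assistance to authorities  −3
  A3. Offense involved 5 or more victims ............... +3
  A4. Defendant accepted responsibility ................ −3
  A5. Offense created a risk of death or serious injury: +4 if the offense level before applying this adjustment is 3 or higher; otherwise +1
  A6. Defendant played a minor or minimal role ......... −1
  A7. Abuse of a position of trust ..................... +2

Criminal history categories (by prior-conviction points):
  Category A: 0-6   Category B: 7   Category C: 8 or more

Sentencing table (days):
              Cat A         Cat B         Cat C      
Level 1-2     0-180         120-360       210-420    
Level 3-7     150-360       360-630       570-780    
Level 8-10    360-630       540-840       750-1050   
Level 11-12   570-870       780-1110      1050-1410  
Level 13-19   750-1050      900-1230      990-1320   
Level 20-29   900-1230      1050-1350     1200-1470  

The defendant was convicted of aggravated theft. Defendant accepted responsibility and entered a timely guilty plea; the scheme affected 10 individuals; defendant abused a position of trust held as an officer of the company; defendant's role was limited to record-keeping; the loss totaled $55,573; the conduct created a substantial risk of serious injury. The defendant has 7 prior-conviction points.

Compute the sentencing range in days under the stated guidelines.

Base offense level for aggravated theft: 27.
A1 applies: 27 + 2 = 29.
A2 does not apply.
A3 applies: 29 + 3 = 32.
A4 applies: 32 − 3 = 29.
A5 applies (level before this adjustment is 29 ≥ 3, so +4): 29 + 4 = 33.
A6 applies: 33 − 1 = 32.
A7 applies: 32 + 2 = 34.
Level 34 exceeds the maximum of 29; capped at 29.
Final offense level: 29.
Criminal history: 7 prior points → Category B (7).
Level 29 falls in the 20-29 band.
Grid: Level 20-29 × Category B = 1050-1350 days.

1050-1350 days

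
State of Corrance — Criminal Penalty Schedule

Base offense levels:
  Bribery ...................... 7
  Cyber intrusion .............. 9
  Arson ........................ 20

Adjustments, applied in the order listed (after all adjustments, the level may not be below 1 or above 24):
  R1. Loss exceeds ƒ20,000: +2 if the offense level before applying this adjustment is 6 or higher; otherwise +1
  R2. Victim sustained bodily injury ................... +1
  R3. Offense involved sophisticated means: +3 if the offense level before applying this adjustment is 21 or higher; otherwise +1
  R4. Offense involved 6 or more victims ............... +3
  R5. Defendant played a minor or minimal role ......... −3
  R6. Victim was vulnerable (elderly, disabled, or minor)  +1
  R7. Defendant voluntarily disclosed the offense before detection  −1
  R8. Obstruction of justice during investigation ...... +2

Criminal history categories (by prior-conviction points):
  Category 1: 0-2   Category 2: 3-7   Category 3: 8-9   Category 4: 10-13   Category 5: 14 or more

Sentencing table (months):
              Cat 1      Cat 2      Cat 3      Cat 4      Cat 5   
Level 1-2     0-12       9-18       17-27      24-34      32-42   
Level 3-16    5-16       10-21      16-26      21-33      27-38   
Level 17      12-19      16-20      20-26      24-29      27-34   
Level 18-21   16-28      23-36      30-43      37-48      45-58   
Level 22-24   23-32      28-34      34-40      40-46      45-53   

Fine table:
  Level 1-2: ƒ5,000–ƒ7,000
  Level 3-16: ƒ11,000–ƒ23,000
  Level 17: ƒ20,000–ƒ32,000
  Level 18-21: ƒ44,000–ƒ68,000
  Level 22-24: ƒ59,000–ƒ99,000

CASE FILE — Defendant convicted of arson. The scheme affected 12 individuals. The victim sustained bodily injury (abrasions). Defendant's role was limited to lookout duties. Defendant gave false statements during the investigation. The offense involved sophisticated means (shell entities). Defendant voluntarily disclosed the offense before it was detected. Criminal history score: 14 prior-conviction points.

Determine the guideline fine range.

Base offense level for arson: 20.
R1 does not apply.
R2 applies: 20 + 1 = 21.
R3 applies (level before this adjustment is 21 ≥ 21, so +3): 21 + 3 = 24.
R4 applies: 24 + 3 = 27.
R5 applies: 27 − 3 = 24.
R6 does not apply.
R7 applies: 24 − 1 = 23.
R8 applies: 23 + 2 = 25.
Level 25 exceeds the maximum of 24; capped at 24.
Final offense level: 24.
Level 24 falls in the 22-24 band.
Fine table: Level 22-24 → ƒ59,000–ƒ99,000.

ƒ59,000–ƒ99,000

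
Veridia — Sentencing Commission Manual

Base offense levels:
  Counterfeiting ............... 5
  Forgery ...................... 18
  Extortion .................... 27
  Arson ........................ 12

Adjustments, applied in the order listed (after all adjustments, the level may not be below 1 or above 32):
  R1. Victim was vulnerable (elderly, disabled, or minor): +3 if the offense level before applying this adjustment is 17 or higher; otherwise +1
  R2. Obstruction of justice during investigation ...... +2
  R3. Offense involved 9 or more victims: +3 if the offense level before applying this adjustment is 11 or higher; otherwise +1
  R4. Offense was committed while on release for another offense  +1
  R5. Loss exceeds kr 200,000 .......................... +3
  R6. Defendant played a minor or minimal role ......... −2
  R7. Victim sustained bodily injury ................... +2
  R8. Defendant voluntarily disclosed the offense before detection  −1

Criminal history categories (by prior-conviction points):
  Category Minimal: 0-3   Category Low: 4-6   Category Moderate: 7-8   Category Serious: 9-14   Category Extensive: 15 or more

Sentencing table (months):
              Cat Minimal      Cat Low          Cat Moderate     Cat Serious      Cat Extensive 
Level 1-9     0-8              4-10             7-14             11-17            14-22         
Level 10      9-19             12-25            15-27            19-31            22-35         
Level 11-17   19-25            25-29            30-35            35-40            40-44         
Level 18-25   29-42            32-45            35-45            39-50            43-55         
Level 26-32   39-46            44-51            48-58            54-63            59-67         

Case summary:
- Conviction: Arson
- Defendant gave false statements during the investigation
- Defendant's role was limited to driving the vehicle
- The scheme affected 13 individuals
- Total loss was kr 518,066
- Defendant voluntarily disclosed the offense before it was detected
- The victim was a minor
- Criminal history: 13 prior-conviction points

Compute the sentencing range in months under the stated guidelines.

Base offense level for arson: 12.
R1 applies (level before this adjustment is 12 < 17, so +1): 12 + 1 = 13.
R2 applies: 13 + 2 = 15.
R3 applies (level before this adjustment is 15 ≥ 11, so +3): 15 + 3 = 18.
R5 applies: 18 + 3 = 21.
R6 applies: 21 − 2 = 19.
R7 does not apply.
R8 applies: 19 − 1 = 18.
Final offense level: 18.
Criminal history: 13 prior points → Category Serious (9-14).
Level 18 falls in the 18-25 band.
Grid: Level 18-25 × Category Serious = 39-50 months.

39-50 months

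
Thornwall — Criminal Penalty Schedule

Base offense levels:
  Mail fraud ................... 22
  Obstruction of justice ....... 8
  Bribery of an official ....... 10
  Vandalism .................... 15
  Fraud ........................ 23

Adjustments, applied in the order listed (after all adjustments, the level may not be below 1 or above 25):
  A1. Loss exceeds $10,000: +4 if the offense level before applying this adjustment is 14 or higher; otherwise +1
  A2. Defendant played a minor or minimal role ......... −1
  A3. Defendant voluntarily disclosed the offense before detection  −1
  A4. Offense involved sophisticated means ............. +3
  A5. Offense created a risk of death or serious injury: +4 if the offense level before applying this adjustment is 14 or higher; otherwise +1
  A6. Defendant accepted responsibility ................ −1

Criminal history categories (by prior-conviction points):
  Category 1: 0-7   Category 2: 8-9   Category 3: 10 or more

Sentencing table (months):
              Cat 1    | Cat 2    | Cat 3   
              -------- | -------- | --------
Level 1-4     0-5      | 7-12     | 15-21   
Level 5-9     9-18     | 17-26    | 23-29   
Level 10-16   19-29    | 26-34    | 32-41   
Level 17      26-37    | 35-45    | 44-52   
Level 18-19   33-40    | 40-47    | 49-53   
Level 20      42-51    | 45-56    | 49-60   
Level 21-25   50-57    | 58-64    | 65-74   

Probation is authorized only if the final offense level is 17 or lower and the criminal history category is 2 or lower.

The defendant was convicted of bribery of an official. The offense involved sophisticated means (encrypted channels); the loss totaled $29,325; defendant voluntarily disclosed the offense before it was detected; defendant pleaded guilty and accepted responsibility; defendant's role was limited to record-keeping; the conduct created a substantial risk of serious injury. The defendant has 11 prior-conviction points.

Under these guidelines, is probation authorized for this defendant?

No

Base offense level for bribery of an official: 10.
A1 applies (level before this adjustment is 10 < 14, so +1): 10 + 1 = 11.
A2 applies: 11 − 1 = 10.
A3 applies: 10 − 1 = 9.
A4 applies: 9 + 3 = 12.
A5 applies (level before this adjustment is 12 < 14, so +1): 12 + 1 = 13.
A6 applies: 13 − 1 = 12.
Final offense level: 12.
Criminal history: 11 prior points → Category 3 (10+).
Level 12 falls in the 10-16 band.
Grid: Level 10-16 × Category 3 = 32-41 months.
Probation check: level 12 ≤ 17 and category 3 > 2 → not eligible.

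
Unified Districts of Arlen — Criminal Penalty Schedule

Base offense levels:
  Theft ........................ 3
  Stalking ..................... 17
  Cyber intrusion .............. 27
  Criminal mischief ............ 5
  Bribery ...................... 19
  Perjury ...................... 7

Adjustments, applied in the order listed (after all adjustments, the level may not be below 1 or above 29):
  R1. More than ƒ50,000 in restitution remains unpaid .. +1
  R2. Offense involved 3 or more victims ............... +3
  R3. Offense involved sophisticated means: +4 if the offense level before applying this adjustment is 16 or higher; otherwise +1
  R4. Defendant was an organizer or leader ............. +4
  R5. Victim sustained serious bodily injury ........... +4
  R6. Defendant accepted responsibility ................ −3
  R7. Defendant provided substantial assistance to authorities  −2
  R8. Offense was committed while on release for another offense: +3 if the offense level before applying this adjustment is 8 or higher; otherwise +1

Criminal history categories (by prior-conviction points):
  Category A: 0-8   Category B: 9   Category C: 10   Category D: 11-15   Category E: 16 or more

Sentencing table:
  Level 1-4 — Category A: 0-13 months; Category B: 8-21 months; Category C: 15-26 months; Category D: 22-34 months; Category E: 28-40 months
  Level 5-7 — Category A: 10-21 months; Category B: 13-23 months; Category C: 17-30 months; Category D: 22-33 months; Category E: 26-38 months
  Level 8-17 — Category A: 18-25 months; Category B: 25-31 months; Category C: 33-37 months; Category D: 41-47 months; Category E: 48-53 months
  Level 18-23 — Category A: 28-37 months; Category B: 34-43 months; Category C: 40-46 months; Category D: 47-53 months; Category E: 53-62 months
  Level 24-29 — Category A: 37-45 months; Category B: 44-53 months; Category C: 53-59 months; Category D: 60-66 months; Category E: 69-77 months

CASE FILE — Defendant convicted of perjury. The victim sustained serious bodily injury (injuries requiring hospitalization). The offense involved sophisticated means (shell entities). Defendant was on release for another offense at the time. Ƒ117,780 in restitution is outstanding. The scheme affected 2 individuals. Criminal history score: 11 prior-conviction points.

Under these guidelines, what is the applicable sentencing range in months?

Base offense level for perjury: 7.
R1 applies: 7 + 1 = 8.
R3 applies (level before this adjustment is 8 < 16, so +1): 8 + 1 = 9.
R5 applies: 9 + 4 = 13.
R8 applies (level before this adjustment is 13 ≥ 8, so +3): 13 + 3 = 16.
Final offense level: 16.
Criminal history: 11 prior points → Category D (11-15).
Level 16 falls in the 8-17 band.
Grid: Level 8-17 × Category D = 41-47 months.

41-47 months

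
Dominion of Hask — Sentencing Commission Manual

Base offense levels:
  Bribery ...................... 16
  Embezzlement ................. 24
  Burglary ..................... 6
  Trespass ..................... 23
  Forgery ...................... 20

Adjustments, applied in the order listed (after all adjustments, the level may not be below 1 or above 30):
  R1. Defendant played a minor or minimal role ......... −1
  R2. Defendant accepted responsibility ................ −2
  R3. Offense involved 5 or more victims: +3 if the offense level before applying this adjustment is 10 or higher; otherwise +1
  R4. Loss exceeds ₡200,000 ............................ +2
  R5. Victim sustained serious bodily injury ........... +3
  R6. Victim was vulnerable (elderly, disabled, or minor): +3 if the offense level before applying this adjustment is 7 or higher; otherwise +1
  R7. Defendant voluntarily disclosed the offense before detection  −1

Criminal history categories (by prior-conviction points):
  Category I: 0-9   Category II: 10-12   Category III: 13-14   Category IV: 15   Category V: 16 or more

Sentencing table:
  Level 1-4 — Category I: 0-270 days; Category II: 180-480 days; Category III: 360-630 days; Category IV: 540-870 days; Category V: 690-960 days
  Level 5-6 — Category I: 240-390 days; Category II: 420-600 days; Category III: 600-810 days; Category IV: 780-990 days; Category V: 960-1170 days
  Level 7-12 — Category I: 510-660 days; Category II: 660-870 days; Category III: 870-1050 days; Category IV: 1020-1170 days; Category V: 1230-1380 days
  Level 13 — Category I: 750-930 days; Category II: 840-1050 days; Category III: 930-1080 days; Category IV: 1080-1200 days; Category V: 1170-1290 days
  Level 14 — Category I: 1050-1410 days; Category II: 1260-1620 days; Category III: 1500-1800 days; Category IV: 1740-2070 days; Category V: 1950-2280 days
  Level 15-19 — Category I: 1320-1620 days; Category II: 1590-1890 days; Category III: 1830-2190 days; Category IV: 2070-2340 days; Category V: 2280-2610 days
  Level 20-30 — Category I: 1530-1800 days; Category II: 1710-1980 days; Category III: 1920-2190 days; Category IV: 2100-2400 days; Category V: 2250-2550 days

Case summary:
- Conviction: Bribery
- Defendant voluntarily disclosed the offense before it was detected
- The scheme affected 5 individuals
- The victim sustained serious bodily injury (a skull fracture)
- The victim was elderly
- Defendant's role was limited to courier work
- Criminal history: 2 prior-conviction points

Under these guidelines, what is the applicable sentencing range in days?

Base offense level for bribery: 16.
R1 applies: 16 − 1 = 15.
R3 applies (level before this adjustment is 15 ≥ 10, so +3): 15 + 3 = 18.
R4 does not apply.
R5 applies: 18 + 3 = 21.
R6 applies (level before this adjustment is 21 ≥ 7, so +3): 21 + 3 = 24.
R7 applies: 24 − 1 = 23.
Final offense level: 23.
Criminal history: 2 prior points → Category I (0-9).
Level 23 falls in the 20-30 band.
Grid: Level 20-30 × Category I = 1530-1800 days.

1530-1800 days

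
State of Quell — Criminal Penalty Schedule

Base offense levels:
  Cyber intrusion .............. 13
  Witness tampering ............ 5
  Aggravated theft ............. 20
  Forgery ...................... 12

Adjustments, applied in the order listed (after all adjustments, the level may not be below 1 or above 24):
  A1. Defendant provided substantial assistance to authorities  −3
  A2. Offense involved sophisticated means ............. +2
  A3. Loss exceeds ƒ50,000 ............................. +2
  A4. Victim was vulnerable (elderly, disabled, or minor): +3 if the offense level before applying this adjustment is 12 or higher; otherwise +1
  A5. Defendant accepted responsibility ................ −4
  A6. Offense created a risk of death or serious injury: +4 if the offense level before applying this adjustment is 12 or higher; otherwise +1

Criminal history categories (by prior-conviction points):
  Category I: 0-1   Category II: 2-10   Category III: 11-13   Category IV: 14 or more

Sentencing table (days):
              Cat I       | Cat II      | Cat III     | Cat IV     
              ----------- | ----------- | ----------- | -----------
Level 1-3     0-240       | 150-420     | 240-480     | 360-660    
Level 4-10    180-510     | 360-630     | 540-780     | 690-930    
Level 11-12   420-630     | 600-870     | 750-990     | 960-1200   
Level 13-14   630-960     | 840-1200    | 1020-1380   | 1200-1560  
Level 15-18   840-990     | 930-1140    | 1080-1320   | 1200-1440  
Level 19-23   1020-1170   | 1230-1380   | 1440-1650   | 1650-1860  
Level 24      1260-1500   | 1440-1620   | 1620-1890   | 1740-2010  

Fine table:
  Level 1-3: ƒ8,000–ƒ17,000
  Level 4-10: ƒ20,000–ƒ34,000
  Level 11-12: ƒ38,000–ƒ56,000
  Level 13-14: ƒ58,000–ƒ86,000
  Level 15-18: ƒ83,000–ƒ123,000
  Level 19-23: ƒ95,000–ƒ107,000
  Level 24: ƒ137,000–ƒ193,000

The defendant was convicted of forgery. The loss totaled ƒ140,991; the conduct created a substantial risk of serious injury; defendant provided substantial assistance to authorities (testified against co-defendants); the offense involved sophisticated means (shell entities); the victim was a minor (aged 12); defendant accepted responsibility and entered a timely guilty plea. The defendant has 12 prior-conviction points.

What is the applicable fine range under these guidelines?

ƒ83,000–ƒ123,000

Base offense level for forgery: 12.
A1 applies: 12 − 3 = 9.
A2 applies: 9 + 2 = 11.
A3 applies: 11 + 2 = 13.
A4 applies (level before this adjustment is 13 ≥ 12, so +3): 13 + 3 = 16.
A5 applies: 16 − 4 = 12.
A6 applies (level before this adjustment is 12 ≥ 12, so +4): 12 + 4 = 16.
Final offense level: 16.
Level 16 falls in the 15-18 band.
Fine table: Level 15-18 → ƒ83,000–ƒ123,000.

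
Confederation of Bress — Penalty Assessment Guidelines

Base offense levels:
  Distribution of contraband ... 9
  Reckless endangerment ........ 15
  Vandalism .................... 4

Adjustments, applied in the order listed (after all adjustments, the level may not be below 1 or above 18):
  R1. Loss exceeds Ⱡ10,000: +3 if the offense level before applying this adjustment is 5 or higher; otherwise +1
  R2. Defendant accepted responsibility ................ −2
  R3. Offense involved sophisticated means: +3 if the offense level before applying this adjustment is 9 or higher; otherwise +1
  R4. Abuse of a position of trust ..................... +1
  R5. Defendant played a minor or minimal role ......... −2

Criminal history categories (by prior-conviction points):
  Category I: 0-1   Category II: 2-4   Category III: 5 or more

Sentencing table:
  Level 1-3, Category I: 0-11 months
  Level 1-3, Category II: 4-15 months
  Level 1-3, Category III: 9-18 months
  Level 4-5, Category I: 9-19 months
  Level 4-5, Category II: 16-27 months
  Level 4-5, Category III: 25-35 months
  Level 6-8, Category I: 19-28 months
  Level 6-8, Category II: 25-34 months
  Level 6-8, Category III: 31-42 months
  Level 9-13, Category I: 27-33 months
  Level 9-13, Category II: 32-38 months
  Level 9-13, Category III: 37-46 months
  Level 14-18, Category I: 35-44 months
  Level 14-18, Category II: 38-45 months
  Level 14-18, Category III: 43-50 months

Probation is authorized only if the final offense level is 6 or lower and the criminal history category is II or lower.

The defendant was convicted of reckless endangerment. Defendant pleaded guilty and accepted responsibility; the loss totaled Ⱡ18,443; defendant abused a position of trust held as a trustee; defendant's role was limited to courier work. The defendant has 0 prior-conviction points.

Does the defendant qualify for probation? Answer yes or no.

No

Base offense level for reckless endangerment: 15.
R1 applies (level before this adjustment is 15 ≥ 5, so +3): 15 + 3 = 18.
R2 applies: 18 − 2 = 16.
R4 applies: 16 + 1 = 17.
R5 applies: 17 − 2 = 15.
Final offense level: 15.
Criminal history: 0 prior points → Category I (0-1).
Level 15 falls in the 14-18 band.
Grid: Level 14-18 × Category I = 35-44 months.
Probation check: level 15 > 6 and category I ≤ II → not eligible.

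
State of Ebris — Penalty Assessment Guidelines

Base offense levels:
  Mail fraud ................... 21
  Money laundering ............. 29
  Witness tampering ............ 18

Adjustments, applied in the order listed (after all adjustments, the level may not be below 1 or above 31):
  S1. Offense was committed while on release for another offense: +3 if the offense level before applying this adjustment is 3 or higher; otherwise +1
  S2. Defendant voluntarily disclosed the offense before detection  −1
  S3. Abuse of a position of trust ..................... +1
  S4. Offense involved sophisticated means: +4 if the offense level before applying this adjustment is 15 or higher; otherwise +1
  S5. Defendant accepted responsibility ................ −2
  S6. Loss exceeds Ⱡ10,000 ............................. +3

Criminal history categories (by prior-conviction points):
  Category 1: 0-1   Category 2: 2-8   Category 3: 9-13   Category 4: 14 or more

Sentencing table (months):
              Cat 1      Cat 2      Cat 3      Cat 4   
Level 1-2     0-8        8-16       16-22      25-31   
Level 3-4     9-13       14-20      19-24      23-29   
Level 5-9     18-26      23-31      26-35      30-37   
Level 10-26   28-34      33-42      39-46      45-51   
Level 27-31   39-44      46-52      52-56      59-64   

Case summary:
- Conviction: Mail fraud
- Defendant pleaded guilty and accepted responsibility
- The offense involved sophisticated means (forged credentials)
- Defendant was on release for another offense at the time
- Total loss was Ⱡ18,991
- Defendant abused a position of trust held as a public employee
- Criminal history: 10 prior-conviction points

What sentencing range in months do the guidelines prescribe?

Base offense level for mail fraud: 21.
S1 applies (level before this adjustment is 21 ≥ 3, so +3): 21 + 3 = 24.
S2 does not apply.
S3 applies: 24 + 1 = 25.
S4 applies (level before this adjustment is 25 ≥ 15, so +4): 25 + 4 = 29.
S5 applies: 29 − 2 = 27.
S6 applies: 27 + 3 = 30.
Final offense level: 30.
Criminal history: 10 prior points → Category 3 (9-13).
Level 30 falls in the 27-31 band.
Grid: Level 27-31 × Category 3 = 52-56 months.

52-56 months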